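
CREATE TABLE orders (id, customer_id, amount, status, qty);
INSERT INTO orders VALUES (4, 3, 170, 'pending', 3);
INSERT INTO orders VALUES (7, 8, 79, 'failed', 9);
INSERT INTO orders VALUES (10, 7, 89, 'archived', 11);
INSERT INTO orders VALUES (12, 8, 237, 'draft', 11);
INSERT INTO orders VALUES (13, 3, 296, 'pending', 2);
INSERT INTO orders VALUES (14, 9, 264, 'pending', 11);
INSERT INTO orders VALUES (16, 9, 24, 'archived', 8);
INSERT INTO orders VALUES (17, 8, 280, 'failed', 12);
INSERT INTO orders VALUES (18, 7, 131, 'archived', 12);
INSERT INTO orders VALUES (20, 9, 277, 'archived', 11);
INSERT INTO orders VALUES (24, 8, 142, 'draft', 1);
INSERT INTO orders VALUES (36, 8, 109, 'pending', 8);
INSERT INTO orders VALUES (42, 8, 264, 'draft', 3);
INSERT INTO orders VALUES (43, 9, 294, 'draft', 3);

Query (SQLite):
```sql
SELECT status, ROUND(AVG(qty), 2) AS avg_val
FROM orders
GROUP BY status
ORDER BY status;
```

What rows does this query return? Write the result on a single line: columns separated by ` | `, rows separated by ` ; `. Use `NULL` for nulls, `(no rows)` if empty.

archived | 10.5 ; draft | 4.5 ; failed | 10.5 ; pending | 6

Partition orders by status; compute ROUND(AVG(qty), 2) within each group.
  archived: ids {10, 16, 18, 20} → ROUND(AVG(qty), 2)=10.5
  draft: ids {12, 24, 42, 43} → ROUND(AVG(qty), 2)=4.5
  failed: ids {7, 17} → ROUND(AVG(qty), 2)=10.5
  pending: ids {4, 13, 14, 36} → ROUND(AVG(qty), 2)=6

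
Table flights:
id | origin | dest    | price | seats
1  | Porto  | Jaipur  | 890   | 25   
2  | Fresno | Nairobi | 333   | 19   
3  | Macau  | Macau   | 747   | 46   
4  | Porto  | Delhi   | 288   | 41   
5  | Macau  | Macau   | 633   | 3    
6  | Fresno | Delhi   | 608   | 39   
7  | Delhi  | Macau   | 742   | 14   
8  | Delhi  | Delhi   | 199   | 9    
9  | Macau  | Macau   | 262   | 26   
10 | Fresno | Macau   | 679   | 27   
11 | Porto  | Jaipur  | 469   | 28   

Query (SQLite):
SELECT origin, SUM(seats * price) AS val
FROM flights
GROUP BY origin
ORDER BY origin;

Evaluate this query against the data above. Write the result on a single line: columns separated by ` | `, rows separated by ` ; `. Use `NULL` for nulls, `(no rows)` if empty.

For each row compute seats * price.
Group by origin; take SUM of the expression per group.
  Delhi: ids {7, 8} → SUM(seats * price)=12179
  Fresno: ids {2, 6, 10} → SUM(seats * price)=48372
  Macau: ids {3, 5, 9} → SUM(seats * price)=43073
  Porto: ids {1, 4, 11} → SUM(seats * price)=47190

Delhi | 12179 ; Fresno | 48372 ; Macau | 43073 ; Porto | 47190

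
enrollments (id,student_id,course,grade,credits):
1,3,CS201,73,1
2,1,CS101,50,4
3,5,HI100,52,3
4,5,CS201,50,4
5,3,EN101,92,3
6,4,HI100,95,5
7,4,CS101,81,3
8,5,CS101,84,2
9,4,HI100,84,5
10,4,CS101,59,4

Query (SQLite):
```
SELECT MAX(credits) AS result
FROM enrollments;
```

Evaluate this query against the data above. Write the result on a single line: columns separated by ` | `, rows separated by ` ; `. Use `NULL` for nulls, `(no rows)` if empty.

5

All credits values: [1, 4, 3, 4, 3, 5, 3, 2, 5, 4].
MAX of non-NULL values = 5.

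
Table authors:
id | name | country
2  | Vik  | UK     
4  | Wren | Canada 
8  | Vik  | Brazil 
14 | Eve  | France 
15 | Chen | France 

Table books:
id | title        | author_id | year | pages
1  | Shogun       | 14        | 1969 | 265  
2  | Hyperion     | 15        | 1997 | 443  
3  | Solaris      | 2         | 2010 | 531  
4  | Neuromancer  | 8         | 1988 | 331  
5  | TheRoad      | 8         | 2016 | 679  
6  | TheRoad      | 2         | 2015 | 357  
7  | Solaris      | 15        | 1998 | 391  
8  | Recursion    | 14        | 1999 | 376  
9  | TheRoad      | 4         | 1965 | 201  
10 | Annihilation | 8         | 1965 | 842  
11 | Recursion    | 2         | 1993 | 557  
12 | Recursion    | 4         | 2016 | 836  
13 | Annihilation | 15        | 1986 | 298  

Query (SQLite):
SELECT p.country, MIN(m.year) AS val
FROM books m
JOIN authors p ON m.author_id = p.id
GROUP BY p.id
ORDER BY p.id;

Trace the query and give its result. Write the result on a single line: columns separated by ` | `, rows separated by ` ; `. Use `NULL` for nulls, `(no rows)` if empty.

UK | 1993 ; Canada | 1965 ; Brazil | 1965 ; France | 1969 ; France | 1986

Join each books row to its authors via author_id.
Group joined rows by authors.id; compute MIN(m.year) per group.
  2: ids {3, 6, 11} → MIN(m.year)=1993
  4: ids {9, 12} → MIN(m.year)=1965
  8: ids {4, 5, 10} → MIN(m.year)=1965
  14: ids {1, 8} → MIN(m.year)=1969
  15: ids {2, 7, 13} → MIN(m.year)=1986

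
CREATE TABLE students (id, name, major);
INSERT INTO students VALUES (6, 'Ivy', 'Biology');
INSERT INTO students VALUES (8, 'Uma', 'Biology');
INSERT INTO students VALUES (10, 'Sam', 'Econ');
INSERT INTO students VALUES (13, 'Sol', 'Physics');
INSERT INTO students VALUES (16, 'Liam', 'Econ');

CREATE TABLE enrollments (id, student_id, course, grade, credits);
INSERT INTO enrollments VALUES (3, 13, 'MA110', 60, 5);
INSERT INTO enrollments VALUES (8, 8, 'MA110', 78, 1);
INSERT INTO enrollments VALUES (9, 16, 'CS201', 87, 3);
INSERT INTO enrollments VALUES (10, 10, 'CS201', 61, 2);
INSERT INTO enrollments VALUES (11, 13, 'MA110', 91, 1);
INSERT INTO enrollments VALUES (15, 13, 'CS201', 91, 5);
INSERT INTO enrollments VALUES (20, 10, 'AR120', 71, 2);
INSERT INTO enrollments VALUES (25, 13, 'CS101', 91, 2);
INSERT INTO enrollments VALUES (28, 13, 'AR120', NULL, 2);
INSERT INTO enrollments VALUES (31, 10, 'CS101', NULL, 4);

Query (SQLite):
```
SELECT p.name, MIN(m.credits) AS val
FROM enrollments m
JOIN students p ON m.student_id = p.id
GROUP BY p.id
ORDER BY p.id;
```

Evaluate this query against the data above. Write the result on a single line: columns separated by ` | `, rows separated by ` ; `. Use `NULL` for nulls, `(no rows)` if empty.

Uma | 1 ; Sam | 2 ; Sol | 1 ; Liam | 3

Join each enrollments row to its students via student_id.
Group joined rows by students.id; compute MIN(m.credits) per group.
  8: ids {8} → MIN(m.credits)=1
  10: ids {10, 20, 31} → MIN(m.credits)=2
  13: ids {3, 11, 15, 25, 28} → MIN(m.credits)=1
  16: ids {9} → MIN(m.credits)=3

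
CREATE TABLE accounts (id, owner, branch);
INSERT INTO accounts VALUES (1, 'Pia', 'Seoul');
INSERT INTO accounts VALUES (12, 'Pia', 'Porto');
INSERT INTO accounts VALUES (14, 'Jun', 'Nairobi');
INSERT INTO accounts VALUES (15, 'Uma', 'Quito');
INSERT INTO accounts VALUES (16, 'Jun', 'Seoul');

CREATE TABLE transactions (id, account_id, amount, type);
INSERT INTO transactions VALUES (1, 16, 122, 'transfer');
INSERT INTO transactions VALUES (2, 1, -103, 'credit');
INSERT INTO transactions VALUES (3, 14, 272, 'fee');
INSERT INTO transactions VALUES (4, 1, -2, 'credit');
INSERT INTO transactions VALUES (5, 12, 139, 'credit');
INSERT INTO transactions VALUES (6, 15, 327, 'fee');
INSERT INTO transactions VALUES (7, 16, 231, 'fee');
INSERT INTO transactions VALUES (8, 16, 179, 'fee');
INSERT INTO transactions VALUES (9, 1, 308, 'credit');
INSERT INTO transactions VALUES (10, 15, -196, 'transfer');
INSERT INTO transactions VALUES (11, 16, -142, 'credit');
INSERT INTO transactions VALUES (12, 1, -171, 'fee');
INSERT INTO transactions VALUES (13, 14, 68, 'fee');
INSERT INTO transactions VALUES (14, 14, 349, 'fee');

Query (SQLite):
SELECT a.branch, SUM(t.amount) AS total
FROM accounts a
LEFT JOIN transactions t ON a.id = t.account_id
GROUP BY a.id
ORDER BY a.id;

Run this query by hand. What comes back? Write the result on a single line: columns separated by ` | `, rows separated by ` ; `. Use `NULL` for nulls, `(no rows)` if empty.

LEFT JOIN keeps every accounts row; unmatched ones get NULL for transactions columns.
Group by accounts.id and compute SUM(t.amount). SUM over an all-NULL group is NULL.
  1: ids {2, 4, 9, 12} → SUM(t.amount)=32
  12: ids {5} → SUM(t.amount)=139
  14: ids {3, 13, 14} → SUM(t.amount)=689
  15: ids {6, 10} → SUM(t.amount)=131
  16: ids {1, 7, 8, 11} → SUM(t.amount)=390

Seoul | 32 ; Porto | 139 ; Nairobi | 689 ; Quito | 131 ; Seoul | 390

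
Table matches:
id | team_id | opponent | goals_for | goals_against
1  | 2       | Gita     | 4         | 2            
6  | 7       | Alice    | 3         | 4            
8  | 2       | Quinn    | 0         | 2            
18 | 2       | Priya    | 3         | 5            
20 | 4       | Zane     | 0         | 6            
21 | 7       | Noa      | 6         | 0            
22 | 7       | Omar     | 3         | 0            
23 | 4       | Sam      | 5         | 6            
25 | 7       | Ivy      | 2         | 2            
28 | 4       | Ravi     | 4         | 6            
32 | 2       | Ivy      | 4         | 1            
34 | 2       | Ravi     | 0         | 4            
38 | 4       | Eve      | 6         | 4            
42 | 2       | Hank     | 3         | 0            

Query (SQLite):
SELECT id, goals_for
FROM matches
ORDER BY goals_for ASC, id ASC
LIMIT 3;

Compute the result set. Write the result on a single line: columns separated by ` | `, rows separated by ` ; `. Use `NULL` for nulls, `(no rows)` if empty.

Sort by goals_for asc, tiebreak id asc: (0, id=8), (0, id=20), (0, id=34), (2, id=25), (3, id=6), (3, id=18) …. Take first 3.

8 | 0 ; 20 | 0 ; 34 | 0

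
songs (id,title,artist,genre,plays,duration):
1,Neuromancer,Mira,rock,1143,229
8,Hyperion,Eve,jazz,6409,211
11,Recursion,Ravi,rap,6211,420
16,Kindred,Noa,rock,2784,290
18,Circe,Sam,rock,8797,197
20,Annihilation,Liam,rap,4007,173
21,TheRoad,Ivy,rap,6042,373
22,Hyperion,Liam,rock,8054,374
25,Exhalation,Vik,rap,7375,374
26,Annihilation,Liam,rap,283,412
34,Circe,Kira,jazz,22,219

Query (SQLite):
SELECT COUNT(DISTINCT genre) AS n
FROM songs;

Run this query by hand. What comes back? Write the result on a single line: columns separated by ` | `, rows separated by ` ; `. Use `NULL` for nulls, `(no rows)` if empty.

3

Count distinct non-NULL genre values.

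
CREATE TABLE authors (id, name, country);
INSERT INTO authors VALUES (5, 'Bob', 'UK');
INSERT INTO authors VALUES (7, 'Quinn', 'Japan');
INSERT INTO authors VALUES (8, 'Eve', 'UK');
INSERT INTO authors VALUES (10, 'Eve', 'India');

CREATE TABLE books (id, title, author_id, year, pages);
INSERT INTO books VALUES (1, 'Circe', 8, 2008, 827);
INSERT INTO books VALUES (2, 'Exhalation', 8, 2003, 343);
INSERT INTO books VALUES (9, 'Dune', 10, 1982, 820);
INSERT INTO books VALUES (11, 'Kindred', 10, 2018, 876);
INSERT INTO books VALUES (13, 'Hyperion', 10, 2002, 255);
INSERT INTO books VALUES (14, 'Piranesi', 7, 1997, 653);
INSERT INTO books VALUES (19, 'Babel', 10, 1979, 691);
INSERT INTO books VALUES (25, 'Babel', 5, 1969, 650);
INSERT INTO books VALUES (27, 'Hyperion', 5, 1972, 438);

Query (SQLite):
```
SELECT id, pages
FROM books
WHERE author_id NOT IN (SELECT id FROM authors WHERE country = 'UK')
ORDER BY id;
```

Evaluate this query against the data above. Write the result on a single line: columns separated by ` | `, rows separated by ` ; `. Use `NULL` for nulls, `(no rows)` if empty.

9 | 820 ; 11 | 876 ; 13 | 255 ; 14 | 653 ; 19 | 691

Inner query: authors.id where country = 'UK'.
Outer: keep books rows whose author_id is not in that set.
Inner query → {5, 8}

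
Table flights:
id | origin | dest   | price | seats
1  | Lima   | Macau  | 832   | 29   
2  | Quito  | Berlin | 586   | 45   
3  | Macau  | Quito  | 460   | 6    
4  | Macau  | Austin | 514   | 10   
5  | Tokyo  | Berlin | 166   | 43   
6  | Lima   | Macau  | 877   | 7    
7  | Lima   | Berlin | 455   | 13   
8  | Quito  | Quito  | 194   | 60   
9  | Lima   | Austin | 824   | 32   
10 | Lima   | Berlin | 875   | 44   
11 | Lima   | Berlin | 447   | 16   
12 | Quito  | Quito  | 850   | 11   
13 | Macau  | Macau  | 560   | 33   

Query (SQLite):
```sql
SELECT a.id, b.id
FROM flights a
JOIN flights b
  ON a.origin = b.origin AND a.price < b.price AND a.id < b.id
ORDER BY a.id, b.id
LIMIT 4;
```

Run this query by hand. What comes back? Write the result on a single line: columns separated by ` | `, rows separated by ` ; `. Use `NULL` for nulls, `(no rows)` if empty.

1 | 6 ; 1 | 10 ; 2 | 12 ; 3 | 4

Pairs (a,b) with same origin, a.price < b.price, a.id < b.id.
origin groups: Lima:{1,6,7,9,10,11} Macau:{3,4,13} Quito:{2,8,12} Tokyo:{5}
Ordered by (a.id, b.id); first 4.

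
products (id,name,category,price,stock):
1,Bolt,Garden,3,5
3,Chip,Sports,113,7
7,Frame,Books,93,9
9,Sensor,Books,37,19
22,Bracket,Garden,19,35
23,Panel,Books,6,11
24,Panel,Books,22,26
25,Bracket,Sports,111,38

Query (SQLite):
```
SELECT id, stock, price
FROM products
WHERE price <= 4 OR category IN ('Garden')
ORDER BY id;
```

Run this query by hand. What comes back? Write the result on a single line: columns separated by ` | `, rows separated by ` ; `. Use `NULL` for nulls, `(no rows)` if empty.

1 | 5 | 3 ; 22 | 35 | 19

price <= 4: ids {1}
category IN ('Garden'): ids {1, 22}
Combine with OR.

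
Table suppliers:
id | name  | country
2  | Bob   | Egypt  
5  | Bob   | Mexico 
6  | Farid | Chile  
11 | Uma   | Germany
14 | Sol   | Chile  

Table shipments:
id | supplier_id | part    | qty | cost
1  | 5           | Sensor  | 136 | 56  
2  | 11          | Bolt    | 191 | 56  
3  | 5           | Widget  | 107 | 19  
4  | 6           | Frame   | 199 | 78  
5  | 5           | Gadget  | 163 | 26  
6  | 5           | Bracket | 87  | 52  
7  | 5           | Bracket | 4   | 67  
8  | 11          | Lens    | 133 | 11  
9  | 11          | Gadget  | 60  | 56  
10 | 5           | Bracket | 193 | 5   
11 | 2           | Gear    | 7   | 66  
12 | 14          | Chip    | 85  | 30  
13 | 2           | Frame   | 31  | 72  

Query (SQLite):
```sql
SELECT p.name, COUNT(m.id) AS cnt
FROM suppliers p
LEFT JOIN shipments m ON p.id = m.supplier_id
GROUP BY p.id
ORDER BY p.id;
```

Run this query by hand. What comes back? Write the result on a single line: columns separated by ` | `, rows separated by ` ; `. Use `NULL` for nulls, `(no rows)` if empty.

Bob | 2 ; Bob | 6 ; Farid | 1 ; Uma | 3 ; Sol | 1

LEFT JOIN keeps every suppliers row; unmatched ones get NULL for shipments columns.
Group by suppliers.id and compute COUNT(m.id). COUNT(col) of an all-NULL group is 0.
  2: ids {11, 13} → COUNT(m.id)=2
  5: ids {1, 3, 5, 6, 7, 10} → COUNT(m.id)=6
  6: ids {4} → COUNT(m.id)=1
  11: ids {2, 8, 9} → COUNT(m.id)=3
  14: ids {12} → COUNT(m.id)=1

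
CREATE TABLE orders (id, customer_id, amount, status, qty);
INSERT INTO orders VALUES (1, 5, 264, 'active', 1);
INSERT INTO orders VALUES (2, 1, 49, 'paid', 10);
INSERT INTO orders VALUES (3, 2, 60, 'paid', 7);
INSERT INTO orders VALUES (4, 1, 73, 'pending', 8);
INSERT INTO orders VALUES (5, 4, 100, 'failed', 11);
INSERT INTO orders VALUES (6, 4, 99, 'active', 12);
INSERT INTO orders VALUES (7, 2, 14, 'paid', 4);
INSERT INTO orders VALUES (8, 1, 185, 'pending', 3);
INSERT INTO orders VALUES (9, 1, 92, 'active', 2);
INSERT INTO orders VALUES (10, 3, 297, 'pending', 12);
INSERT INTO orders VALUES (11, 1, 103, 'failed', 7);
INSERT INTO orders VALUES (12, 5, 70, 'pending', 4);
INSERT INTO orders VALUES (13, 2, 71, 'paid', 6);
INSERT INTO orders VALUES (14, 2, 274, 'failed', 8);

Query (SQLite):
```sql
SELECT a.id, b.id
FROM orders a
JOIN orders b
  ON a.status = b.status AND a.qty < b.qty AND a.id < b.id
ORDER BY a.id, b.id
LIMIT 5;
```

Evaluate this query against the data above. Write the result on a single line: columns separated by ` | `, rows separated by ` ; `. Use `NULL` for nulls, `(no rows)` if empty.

Pairs (a,b) with same status, a.qty < b.qty, a.id < b.id.
status groups: active:{1,6,9} failed:{5,11,14} paid:{2,3,7,13} pending:{4,8,10,12}
Ordered by (a.id, b.id); first 5.

1 | 6 ; 1 | 9 ; 4 | 10 ; 7 | 13 ; 8 | 10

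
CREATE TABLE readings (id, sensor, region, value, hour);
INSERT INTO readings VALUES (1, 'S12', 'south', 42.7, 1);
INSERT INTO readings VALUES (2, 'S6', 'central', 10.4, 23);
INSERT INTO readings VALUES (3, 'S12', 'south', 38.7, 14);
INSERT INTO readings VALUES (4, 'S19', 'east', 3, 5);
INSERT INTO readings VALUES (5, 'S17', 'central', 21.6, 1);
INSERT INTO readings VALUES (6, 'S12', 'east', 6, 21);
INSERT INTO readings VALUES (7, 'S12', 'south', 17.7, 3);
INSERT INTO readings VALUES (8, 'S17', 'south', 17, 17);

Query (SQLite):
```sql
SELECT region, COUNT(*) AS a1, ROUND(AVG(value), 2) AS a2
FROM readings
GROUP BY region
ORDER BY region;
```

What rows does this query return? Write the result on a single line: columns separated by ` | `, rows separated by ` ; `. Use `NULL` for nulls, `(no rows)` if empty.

Group readings by region.
Per group compute: COUNT(*), ROUND(AVG(value), 2).
  central: ids {2, 5} → COUNT(*)=2, ROUND(AVG(value), 2)=16
  east: ids {4, 6} → COUNT(*)=2, ROUND(AVG(value), 2)=4.5
  south: ids {1, 3, 7, 8} → COUNT(*)=4, ROUND(AVG(value), 2)=29.03

central | 2 | 16 ; east | 2 | 4.5 ; south | 4 | 29.03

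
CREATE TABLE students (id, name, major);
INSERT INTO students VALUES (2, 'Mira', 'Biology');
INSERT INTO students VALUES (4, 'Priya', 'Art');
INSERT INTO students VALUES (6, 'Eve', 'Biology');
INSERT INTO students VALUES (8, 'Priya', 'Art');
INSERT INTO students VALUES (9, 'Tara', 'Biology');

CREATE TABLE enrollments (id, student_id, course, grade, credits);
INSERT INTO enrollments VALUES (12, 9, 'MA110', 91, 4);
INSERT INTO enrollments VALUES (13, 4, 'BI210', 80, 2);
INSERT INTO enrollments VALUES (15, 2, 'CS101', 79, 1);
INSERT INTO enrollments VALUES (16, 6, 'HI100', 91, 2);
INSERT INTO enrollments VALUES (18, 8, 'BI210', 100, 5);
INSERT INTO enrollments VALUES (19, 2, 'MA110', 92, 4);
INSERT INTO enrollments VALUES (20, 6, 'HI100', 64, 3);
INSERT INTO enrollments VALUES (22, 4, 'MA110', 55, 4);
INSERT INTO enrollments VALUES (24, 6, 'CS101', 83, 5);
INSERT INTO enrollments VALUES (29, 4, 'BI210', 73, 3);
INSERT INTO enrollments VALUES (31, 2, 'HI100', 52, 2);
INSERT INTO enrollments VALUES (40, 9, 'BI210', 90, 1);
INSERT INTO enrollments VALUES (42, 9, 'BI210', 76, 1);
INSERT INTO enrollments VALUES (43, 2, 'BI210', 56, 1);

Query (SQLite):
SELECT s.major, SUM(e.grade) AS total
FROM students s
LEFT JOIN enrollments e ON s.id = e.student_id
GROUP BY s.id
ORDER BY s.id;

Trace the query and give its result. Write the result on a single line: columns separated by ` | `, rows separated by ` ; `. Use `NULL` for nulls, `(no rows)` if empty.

Biology | 279 ; Art | 208 ; Biology | 238 ; Art | 100 ; Biology | 257

LEFT JOIN keeps every students row; unmatched ones get NULL for enrollments columns.
Group by students.id and compute SUM(e.grade). SUM over an all-NULL group is NULL.
  2: ids {15, 19, 31, 43} → SUM(e.grade)=279
  4: ids {13, 22, 29} → SUM(e.grade)=208
  6: ids {16, 20, 24} → SUM(e.grade)=238
  8: ids {18} → SUM(e.grade)=100
  9: ids {12, 40, 42} → SUM(e.grade)=257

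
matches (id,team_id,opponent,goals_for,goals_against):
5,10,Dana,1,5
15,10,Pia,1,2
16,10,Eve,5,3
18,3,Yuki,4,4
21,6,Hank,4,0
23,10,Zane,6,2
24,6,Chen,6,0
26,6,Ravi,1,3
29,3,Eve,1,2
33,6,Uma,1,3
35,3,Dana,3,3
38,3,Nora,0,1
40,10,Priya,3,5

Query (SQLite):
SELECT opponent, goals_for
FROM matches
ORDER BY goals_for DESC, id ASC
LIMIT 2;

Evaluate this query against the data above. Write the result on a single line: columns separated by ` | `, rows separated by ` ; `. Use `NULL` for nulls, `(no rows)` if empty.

Sort by goals_for desc, tiebreak id asc: (6, id=23), (6, id=24), (5, id=16), (4, id=18), (4, id=21) …. Take first 2.

Zane | 6 ; Chen | 6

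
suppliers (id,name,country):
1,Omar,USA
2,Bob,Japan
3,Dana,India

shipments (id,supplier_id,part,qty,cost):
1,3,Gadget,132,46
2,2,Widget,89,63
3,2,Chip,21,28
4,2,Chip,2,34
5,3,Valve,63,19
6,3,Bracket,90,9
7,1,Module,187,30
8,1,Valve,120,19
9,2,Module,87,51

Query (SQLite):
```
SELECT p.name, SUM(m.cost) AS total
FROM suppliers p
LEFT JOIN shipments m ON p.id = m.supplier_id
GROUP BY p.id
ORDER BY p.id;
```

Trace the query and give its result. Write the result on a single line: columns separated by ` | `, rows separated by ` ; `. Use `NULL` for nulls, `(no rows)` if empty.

LEFT JOIN keeps every suppliers row; unmatched ones get NULL for shipments columns.
Group by suppliers.id and compute SUM(m.cost). SUM over an all-NULL group is NULL.
  1: ids {7, 8} → SUM(m.cost)=49
  2: ids {2, 3, 4, 9} → SUM(m.cost)=176
  3: ids {1, 5, 6} → SUM(m.cost)=74

Omar | 49 ; Bob | 176 ; Dana | 74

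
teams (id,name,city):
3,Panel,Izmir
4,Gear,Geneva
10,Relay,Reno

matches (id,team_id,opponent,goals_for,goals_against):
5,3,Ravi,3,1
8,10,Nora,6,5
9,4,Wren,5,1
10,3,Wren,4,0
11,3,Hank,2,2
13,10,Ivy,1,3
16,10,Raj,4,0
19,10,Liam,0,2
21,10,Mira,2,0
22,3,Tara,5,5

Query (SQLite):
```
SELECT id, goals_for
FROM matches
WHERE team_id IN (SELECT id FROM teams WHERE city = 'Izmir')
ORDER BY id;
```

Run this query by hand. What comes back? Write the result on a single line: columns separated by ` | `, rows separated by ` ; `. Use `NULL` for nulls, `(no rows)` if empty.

Inner query: teams.id where city = 'Izmir'.
Outer: keep matches rows whose team_id is in that set.
Inner query → {3}

5 | 3 ; 10 | 4 ; 11 | 2 ; 22 | 5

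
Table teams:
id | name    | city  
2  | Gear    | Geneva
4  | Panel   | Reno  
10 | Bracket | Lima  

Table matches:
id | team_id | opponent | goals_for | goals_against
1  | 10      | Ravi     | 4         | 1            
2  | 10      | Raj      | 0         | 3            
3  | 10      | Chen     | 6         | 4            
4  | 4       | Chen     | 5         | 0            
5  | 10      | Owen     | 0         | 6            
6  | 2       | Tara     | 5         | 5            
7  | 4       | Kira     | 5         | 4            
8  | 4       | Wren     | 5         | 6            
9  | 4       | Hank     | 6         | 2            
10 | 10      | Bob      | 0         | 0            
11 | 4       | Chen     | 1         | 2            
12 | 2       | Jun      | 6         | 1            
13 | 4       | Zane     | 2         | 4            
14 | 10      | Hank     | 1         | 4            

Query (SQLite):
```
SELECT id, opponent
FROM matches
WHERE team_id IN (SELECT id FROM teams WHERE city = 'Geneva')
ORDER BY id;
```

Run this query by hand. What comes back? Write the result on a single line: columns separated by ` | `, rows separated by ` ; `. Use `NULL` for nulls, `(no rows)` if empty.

Inner query: teams.id where city = 'Geneva'.
Outer: keep matches rows whose team_id is in that set.
Inner query → {2}

6 | Tara ; 12 | Jun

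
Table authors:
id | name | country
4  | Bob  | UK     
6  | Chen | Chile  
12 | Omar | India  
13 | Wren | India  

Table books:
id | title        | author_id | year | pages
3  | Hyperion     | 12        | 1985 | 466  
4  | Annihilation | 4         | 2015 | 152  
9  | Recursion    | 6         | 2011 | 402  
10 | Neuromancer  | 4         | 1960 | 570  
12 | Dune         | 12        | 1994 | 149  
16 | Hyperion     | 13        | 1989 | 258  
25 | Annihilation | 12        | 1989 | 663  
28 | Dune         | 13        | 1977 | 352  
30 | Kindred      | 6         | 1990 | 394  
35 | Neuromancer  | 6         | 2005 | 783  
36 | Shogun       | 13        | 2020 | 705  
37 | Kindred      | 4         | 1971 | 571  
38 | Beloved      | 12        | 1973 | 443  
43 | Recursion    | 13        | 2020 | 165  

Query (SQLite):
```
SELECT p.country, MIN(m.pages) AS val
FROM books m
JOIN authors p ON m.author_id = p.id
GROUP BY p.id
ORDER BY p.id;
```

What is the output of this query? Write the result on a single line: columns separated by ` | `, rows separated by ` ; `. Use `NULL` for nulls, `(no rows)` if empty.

Join each books row to its authors via author_id.
Group joined rows by authors.id; compute MIN(m.pages) per group.
  4: ids {4, 10, 37} → MIN(m.pages)=152
  6: ids {9, 30, 35} → MIN(m.pages)=394
  12: ids {3, 12, 25, 38} → MIN(m.pages)=149
  13: ids {16, 28, 36, 43} → MIN(m.pages)=165

UK | 152 ; Chile | 394 ; India | 149 ; India | 165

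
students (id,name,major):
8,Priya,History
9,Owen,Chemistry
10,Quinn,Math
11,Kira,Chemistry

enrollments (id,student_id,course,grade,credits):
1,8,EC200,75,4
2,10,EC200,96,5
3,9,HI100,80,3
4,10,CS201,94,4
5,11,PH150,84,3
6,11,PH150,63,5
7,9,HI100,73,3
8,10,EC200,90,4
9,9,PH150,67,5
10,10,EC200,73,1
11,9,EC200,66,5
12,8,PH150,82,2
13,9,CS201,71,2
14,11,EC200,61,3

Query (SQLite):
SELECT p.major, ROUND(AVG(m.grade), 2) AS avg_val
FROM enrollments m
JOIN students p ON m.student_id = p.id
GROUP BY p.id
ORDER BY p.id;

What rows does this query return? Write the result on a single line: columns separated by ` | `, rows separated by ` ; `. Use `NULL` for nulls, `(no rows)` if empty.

Join each enrollments row to its students via student_id.
Group joined rows by students.id; compute ROUND(AVG(m.grade), 2) per group.
  8: ids {1, 12} → ROUND(AVG(m.grade), 2)=78.5
  9: ids {3, 7, 9, 11, 13} → ROUND(AVG(m.grade), 2)=71.4
  10: ids {2, 4, 8, 10} → ROUND(AVG(m.grade), 2)=88.25
  11: ids {5, 6, 14} → ROUND(AVG(m.grade), 2)=69.33

History | 78.5 ; Chemistry | 71.4 ; Math | 88.25 ; Chemistry | 69.33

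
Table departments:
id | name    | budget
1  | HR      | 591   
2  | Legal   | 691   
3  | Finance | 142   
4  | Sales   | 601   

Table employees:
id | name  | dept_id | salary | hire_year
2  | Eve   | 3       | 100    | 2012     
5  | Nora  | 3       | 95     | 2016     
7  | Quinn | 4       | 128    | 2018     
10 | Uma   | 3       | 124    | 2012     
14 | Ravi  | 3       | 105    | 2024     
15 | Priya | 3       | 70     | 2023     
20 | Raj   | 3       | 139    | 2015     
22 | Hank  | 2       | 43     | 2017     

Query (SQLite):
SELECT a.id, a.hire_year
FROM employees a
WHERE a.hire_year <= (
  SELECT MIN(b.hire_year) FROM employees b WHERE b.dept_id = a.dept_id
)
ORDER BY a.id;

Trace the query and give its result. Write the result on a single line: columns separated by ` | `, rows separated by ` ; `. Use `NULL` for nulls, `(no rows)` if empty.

For each employees row a, compute MIN(hire_year) over rows sharing a.dept_id.
Keep row a if a.hire_year <= that per-group MIN.
  dept_id=2: MIN(hire_year) = 2017
  dept_id=3: MIN(hire_year) = 2012
  dept_id=4: MIN(hire_year) = 2018

2 | 2012 ; 7 | 2018 ; 10 | 2012 ; 22 | 2017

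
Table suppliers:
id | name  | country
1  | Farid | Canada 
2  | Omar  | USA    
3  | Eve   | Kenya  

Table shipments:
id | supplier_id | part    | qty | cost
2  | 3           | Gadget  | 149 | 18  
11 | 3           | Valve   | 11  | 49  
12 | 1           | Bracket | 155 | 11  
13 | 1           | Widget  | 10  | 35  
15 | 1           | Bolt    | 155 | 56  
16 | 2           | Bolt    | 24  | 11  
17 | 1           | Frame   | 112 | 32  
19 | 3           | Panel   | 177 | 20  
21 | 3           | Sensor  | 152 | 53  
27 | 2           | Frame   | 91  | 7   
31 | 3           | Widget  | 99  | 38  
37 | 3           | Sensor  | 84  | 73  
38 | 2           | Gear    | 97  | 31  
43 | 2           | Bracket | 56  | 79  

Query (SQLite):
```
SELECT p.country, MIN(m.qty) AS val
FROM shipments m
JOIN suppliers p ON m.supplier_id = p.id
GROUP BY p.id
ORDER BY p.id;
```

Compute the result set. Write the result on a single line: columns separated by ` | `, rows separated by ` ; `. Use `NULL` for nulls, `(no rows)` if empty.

Canada | 10 ; USA | 24 ; Kenya | 11

Join each shipments row to its suppliers via supplier_id.
Group joined rows by suppliers.id; compute MIN(m.qty) per group.
  1: ids {12, 13, 15, 17} → MIN(m.qty)=10
  2: ids {16, 27, 38, 43} → MIN(m.qty)=24
  3: ids {2, 11, 19, 21, 31, 37} → MIN(m.qty)=11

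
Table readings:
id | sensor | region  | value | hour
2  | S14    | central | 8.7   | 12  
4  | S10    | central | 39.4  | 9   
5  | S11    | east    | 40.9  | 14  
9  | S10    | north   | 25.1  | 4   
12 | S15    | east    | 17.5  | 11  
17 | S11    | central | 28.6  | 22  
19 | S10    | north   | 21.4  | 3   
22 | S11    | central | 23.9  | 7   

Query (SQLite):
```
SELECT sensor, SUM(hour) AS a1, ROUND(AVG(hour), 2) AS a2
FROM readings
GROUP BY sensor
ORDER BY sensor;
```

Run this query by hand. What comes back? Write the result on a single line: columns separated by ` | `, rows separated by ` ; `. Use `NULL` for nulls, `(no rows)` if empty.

Group readings by sensor.
Per group compute: SUM(hour), ROUND(AVG(hour), 2).
  S10: ids {4, 9, 19} → SUM(hour)=16, ROUND(AVG(hour), 2)=5.33
  S11: ids {5, 17, 22} → SUM(hour)=43, ROUND(AVG(hour), 2)=14.33
  S14: ids {2} → SUM(hour)=12, ROUND(AVG(hour), 2)=12
  S15: ids {12} → SUM(hour)=11, ROUND(AVG(hour), 2)=11

S10 | 16 | 5.33 ; S11 | 43 | 14.33 ; S14 | 12 | 12 ; S15 | 11 | 11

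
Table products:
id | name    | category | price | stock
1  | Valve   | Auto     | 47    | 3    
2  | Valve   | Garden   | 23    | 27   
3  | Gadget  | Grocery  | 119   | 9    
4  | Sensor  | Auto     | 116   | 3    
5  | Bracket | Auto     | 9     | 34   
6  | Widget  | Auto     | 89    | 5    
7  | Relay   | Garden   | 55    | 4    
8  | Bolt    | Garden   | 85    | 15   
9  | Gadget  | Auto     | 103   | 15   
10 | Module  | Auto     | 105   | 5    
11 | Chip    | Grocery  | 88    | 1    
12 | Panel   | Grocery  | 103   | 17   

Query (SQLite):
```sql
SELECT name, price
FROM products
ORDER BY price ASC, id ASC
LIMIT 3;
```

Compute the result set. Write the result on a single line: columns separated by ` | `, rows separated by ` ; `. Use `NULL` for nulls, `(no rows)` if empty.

Sort by price asc, tiebreak id asc: (9, id=5), (23, id=2), (47, id=1), (55, id=7), (85, id=8), (88, id=11) …. Take first 3.

Bracket | 9 ; Valve | 23 ; Valve | 47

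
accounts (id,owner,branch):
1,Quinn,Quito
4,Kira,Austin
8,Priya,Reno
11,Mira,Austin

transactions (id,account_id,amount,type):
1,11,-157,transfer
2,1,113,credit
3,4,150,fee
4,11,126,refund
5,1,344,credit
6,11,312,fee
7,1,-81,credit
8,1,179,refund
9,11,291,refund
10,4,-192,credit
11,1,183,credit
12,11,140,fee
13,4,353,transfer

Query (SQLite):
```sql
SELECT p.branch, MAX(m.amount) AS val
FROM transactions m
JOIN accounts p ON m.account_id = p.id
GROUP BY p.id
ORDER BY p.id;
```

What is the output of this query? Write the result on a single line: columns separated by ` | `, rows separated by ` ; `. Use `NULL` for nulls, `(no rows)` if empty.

Join each transactions row to its accounts via account_id.
Group joined rows by accounts.id; compute MAX(m.amount) per group.
  1: ids {2, 5, 7, 8, 11} → MAX(m.amount)=344
  4: ids {3, 10, 13} → MAX(m.amount)=353
  11: ids {1, 4, 6, 9, 12} → MAX(m.amount)=312

Quito | 344 ; Austin | 353 ; Austin | 312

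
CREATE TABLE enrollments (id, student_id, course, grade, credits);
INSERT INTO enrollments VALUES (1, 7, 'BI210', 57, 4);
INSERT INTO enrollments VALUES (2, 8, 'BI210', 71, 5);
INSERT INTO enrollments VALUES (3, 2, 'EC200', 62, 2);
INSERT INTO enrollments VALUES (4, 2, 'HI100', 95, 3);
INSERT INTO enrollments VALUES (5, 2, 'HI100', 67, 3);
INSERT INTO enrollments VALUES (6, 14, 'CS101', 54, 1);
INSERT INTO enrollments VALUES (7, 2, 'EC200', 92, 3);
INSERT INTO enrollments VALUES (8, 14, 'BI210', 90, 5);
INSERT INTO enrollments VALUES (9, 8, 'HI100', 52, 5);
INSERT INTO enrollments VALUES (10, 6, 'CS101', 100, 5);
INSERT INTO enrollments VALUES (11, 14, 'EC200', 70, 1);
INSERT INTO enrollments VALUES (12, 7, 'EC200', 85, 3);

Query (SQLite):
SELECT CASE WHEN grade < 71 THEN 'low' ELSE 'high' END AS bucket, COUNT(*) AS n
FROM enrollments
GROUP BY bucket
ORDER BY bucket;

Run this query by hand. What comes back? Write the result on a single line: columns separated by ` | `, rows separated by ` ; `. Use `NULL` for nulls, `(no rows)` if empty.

Bucket rows by grade < 71 → 'low' else 'high'; count each bucket.

high | 6 ; low | 6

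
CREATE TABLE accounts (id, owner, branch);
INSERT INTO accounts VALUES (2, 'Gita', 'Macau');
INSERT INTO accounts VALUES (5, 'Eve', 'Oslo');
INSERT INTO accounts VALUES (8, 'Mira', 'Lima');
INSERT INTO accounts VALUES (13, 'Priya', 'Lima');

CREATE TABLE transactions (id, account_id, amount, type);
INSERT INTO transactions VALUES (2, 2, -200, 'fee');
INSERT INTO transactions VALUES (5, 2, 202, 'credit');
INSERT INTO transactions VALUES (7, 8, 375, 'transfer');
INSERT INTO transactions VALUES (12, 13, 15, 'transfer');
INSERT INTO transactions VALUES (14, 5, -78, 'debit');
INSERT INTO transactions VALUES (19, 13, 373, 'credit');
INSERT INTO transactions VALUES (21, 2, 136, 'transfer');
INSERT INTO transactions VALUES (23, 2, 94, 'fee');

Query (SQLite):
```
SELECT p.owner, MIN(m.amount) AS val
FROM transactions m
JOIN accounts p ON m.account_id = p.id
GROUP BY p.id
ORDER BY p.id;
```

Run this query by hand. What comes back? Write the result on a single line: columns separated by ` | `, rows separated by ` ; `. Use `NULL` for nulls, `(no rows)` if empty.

Gita | -200 ; Eve | -78 ; Mira | 375 ; Priya | 15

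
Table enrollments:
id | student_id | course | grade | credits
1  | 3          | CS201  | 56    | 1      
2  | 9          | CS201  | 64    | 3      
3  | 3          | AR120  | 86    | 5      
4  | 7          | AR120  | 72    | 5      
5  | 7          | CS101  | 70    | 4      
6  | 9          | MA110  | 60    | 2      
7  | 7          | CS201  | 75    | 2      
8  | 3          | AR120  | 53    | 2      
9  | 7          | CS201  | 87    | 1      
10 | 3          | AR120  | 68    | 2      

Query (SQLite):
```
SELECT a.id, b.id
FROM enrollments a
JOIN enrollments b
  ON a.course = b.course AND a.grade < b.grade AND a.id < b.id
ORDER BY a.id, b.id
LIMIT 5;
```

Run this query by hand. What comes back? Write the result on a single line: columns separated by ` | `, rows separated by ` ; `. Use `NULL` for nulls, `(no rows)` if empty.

1 | 2 ; 1 | 7 ; 1 | 9 ; 2 | 7 ; 2 | 9

Pairs (a,b) with same course, a.grade < b.grade, a.id < b.id.
course groups: AR120:{3,4,8,10} CS101:{5} CS201:{1,2,7,9} MA110:{6}
Ordered by (a.id, b.id); first 5.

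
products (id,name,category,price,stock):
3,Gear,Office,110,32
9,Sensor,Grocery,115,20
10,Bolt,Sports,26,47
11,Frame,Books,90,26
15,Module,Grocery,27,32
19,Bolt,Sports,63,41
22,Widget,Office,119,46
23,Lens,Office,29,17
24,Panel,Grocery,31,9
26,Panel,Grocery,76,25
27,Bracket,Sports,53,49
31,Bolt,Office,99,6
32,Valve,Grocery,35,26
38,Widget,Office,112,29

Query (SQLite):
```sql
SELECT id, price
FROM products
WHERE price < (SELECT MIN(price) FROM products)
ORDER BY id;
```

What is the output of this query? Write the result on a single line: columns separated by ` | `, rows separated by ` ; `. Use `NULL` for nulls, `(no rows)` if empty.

(no rows)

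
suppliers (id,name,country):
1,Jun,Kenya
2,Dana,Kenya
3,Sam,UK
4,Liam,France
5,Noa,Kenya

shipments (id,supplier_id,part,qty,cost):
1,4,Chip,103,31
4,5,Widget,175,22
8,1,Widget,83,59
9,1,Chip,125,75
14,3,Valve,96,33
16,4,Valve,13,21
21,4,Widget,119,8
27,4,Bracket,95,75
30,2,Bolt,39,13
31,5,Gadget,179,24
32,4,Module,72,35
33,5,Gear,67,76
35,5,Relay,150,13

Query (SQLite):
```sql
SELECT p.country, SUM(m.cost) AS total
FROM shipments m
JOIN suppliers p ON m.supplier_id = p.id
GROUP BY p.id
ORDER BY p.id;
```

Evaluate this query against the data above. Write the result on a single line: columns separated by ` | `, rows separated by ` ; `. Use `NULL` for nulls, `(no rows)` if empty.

Join each shipments row to its suppliers via supplier_id.
Group joined rows by suppliers.id; compute SUM(m.cost) per group.
  1: ids {8, 9} → SUM(m.cost)=134
  2: ids {30} → SUM(m.cost)=13
  3: ids {14} → SUM(m.cost)=33
  4: ids {1, 16, 21, 27, 32} → SUM(m.cost)=170
  5: ids {4, 31, 33, 35} → SUM(m.cost)=135

Kenya | 134 ; Kenya | 13 ; UK | 33 ; France | 170 ; Kenya | 135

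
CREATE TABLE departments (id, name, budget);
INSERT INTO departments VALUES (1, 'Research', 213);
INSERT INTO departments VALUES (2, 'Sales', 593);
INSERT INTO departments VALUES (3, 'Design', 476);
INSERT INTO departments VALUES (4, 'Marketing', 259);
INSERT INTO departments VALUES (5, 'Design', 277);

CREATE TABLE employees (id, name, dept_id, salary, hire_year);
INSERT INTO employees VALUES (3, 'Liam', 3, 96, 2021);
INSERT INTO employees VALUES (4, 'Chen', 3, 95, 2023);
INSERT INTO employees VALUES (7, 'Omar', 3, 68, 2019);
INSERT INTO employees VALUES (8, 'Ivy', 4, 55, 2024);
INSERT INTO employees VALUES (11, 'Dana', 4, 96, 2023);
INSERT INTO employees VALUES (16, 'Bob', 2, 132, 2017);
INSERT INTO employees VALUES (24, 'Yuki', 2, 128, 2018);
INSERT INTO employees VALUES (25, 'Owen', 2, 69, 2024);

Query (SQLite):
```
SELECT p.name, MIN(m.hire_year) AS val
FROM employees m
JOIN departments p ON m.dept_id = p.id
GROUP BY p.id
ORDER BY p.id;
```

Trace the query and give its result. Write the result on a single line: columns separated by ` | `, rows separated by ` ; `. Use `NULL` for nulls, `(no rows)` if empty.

Join each employees row to its departments via dept_id.
Group joined rows by departments.id; compute MIN(m.hire_year) per group.
  2: ids {16, 24, 25} → MIN(m.hire_year)=2017
  3: ids {3, 4, 7} → MIN(m.hire_year)=2019
  4: ids {8, 11} → MIN(m.hire_year)=2023

Sales | 2017 ; Design | 2019 ; Marketing | 2023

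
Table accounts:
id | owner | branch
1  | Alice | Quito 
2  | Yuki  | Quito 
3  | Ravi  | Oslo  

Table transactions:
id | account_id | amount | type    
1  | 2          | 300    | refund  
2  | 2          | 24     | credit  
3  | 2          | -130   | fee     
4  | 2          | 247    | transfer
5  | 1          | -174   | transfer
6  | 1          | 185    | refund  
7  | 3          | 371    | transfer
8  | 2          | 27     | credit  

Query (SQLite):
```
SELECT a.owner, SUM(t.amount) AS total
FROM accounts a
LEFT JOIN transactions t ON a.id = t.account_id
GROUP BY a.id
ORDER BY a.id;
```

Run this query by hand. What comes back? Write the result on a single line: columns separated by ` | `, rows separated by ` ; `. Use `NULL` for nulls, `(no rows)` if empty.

LEFT JOIN keeps every accounts row; unmatched ones get NULL for transactions columns.
Group by accounts.id and compute SUM(t.amount). SUM over an all-NULL group is NULL.
  1: ids {5, 6} → SUM(t.amount)=11
  2: ids {1, 2, 3, 4, 8} → SUM(t.amount)=468
  3: ids {7} → SUM(t.amount)=371

Alice | 11 ; Yuki | 468 ; Ravi | 371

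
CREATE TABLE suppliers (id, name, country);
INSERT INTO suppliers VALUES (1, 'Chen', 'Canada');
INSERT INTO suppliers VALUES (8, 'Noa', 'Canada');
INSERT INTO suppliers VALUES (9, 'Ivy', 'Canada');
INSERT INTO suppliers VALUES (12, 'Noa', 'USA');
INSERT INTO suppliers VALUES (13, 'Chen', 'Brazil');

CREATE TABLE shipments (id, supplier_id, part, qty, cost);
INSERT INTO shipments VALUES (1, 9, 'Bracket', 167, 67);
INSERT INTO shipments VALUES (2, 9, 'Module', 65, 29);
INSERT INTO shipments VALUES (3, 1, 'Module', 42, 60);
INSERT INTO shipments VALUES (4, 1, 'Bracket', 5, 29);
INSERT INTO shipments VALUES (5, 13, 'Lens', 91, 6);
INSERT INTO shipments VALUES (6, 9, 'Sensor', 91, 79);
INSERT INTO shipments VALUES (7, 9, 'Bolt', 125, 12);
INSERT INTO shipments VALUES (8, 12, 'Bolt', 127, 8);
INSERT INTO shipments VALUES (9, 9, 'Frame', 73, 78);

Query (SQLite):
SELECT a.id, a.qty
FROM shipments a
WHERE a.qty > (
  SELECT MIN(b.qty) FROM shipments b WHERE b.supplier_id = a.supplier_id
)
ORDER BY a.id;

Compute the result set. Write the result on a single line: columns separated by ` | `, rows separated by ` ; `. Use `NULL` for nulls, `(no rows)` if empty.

For each shipments row a, compute MIN(qty) over rows sharing a.supplier_id.
Keep row a if a.qty > that per-group MIN.
  supplier_id=1: MIN(qty) = 5
  supplier_id=9: MIN(qty) = 65
  supplier_id=12: MIN(qty) = 127
  supplier_id=13: MIN(qty) = 91

1 | 167 ; 3 | 42 ; 6 | 91 ; 7 | 125 ; 9 | 73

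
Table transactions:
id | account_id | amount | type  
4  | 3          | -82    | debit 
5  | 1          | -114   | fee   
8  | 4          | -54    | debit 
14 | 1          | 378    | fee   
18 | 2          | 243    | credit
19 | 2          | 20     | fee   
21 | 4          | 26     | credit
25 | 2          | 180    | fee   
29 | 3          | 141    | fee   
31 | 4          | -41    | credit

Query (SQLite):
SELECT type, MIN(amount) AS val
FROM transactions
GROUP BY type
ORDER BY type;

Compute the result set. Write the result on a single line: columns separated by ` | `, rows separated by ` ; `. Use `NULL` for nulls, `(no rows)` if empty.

Partition transactions by type; compute MIN(amount) within each group.
  credit: ids {18, 21, 31} → MIN(amount)=-41
  debit: ids {4, 8} → MIN(amount)=-82
  fee: ids {5, 14, 19, 25, 29} → MIN(amount)=-114

credit | -41 ; debit | -82 ; fee | -114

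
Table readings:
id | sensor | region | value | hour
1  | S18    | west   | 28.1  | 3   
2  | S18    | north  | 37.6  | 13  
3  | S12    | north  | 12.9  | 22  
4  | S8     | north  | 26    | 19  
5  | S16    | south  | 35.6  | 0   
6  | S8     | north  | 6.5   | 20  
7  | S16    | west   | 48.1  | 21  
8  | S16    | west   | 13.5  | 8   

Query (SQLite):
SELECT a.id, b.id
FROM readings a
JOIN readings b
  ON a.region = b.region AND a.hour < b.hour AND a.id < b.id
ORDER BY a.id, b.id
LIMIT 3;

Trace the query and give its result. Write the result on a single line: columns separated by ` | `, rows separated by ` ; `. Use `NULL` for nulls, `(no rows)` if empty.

1 | 7 ; 1 | 8 ; 2 | 3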